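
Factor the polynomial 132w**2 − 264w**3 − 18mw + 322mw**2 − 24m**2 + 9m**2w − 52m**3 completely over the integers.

Group: m(−52m**2 − 95mw − 24m + 132w**2 − 66w) − 2w(−52m**2 − 95mw − 24m + 132w**2 − 66w); both groups contain (−52m**2 − 95mw − 24m + 132w**2 − 66w), so (m − 2w) is a factor with cofactor −52m**2 − 95mw − 24m + 132w**2 − 66w.
The cofactor groups again: −52m**2 − 95mw − 24m + 132w**2 − 66w = −13m(4m + 11w) + (12w − 6)(4m + 11w); both groups contain (4m + 11w), giving −(13m − 12w + 6)(4m + 11w).

−(13m − 12w + 6)(4m + 11w)(m − 2w)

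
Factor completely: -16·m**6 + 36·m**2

Every term has a factor of 4·m**2; factoring it out leaves -4·m**4 + 9.
Recognize a difference of squares with the parts 3 and 2·m**2.

-4·m**2·(2·m**2 + 3)·(2·m**2 - 3)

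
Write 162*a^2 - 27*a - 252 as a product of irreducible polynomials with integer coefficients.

9*(3*a - 4)*(6*a + 7)

Pull out the common factor 9, then factor the remaining trinomial.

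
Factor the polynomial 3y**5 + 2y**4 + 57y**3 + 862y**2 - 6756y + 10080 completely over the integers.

Testing divisors of the constant over divisors of the leading coefficient, y = -8 is a root, giving the factor (y + 8) and quotient 3y**4 - 22y**3 + 233y**2 - 1002y + 1260.
Then y = 7/3 is a root, so (3y - 7) divides it; the quotient is y**3 - 5y**2 + 66y - 180.
Then y = 3 is a root, so (y - 3) divides it; the quotient is y**2 - 2y + 60.
The quadratic y**2 - 2y + 60 has discriminant -236 < 0 and is irreducible over ℤ.

(3y - 7)(y + 8)(y - 3)(y**2 - 2y + 60)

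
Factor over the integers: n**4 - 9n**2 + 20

(n + 2)(n - 2)(n**2 - 5)

Substitute u = n**2 to get a quadratic in u, then factor.
n**2 - 4 is a difference of squares.
n**2 - 5 is irreducible over ℤ (5 is not a perfect square).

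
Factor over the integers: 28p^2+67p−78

Need a pair with product 28·(−78) = −2184 and sum 67: that's 91 and −24.
Split the middle term: 28p^2+91p − 24p−78 = 7p(4p+13) − 6(4p+13).

(4p+13)(7p−6)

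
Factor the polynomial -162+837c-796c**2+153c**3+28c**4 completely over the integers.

Among the possible rational roots, c = -9 is a root, so (c+9) divides it; the quotient is 28c**3-99c**2+95c-18.
Next, c = 1/4 is a root, so (4c-1) is a factor; dividing leaves 7c**2-23c+18.
The remaining quadratic factors as (7c-9)(c-2).

(4c-1)(7c-9)(c+9)(c-2)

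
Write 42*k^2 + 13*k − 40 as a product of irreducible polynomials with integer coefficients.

(6*k − 5)*(7*k + 8)

Need a pair with product 42·(−40) = −1680 and sum 13: that's −35 and 48.
Split the middle term: 42*k^2 − 35*k + 48*k − 40 = 7*k*(6*k − 5) + 8*(6*k − 5).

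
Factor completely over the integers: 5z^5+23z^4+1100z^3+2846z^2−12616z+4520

Among the possible rational roots, z = 2 is a root, giving the factor (z−2) and quotient 5z^4+33z^3+1166z^2+5178z−2260.
Then z = 2/5 is a root, so (5z−2) is a factor; dividing leaves z^3+7z^2+236z+1130.
Next, z = −5 is a root, so (z+5) divides it; the quotient is z^2+2z+226.
The quadratic z^2+2z+226 has discriminant −900 < 0 and is irreducible over ℤ.

(5z−2)(z+5)(z−2)(z^2+2z+226)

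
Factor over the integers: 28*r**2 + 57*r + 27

Need a pair with product 28·27 = 756 and sum 57: that's 36 and 21.
Split the middle term: 28*r**2 + 36*r + 21*r + 27 = 4*r*(7*r + 9) + 3*(7*r + 9).

(4*r + 3)*(7*r + 9)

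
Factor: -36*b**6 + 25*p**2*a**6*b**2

Pull out the common factor b**2, leaving 25*p**2*a**6 - 36*b**4.
Recognize a difference of squares with the parts 5*p*a**3 and 6*b**2.

b**2*(5*p*a**3 + 6*b**2)*(5*p*a**3 - 6*b**2)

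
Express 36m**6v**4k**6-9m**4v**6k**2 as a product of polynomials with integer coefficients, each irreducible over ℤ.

9k**2m**4v**4(2mk**2+v)(2mk**2-v)

Every term has a factor of 9m**4v**4k**2; factoring it out leaves 4m**2k**4-v**2.
Recognize a difference of squares with the parts 2mk**2 and v.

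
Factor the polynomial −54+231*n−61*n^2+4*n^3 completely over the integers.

(4*n−1)*(n−6)*(n−9)

Testing divisors of the constant over divisors of the leading coefficient, n = 9 is a root, giving the factor (n−9) and quotient 4*n^2−25*n+6.
The remaining quadratic factors as (4*n−1)(n−6).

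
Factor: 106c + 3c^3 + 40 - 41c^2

Trying the rational-root candidates, c = -1/3 is a root, so (3c + 1) divides it; the quotient is c^2 - 14c + 40.
The remaining quadratic factors as (c - 4)(c - 10).

(3c + 1)(c - 10)(c - 4)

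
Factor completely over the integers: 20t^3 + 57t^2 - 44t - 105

Testing divisors of the constant over divisors of the leading coefficient, t = 7/5 is a root, so (5t - 7) is a factor; dividing leaves 4t^2 + 17t + 15.
The remaining quadratic factors as (t + 3)(4t + 5).

(4t + 5)(5t - 7)(t + 3)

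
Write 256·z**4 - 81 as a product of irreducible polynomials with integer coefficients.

(4·z + 3)·(4·z - 3)·(16·z**2 + 9)

Write as (16·z**2)² − (9)², then factor 16·z**2 - 9 once more.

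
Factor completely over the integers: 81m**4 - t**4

Write as (9m**2)² − (t**2)², then factor 9m**2 - t**2 once more.

(3m + t)(3m - t)(9m**2 + t**2)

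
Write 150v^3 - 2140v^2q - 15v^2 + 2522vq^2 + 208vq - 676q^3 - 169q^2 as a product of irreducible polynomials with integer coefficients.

Group: v(150v^2 - 190vq - 15v + 52q^2 + 13q) - 13q(150v^2 - 190vq - 15v + 52q^2 + 13q); both groups contain (150v^2 - 190vq - 15v + 52q^2 + 13q), so (v - 13q) is a factor with cofactor 150v^2 - 190vq - 15v + 52q^2 + 13q.
The cofactor groups again: 150v^2 - 190vq - 15v + 52q^2 + 13q = 10v(15v - 13q) + (-4q - 1)(15v - 13q); both groups contain (15v - 13q), giving (10v - 4q - 1)(15v - 13q).

(15v - 13q)(v - 13q)(10v - 4q - 1)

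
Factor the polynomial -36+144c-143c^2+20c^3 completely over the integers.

(4c-3)(5c-2)(c-6)

Among the possible rational roots, c = 3/4 is a root, so (4c-3) is a factor; dividing leaves 5c^2-32c+12.
The remaining quadratic factors as (c-6)(5c-2).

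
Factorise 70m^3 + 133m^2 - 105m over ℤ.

Pull out the common factor 7m, then factor the remaining trinomial.

7m(2m + 5)(5m - 3)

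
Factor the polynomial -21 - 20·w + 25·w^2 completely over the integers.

(5·w + 3)·(5·w - 7)

Need a pair with product 25·(-21) = -525 and sum -20: that's -35 and 15.
Split the middle term: 25·w^2 - 35·w + 15·w - 21 = 5·w·(5·w - 7) + 3·(5·w - 7).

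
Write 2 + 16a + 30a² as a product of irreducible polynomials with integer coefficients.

2(3a + 1)(5a + 1)

Pull out the common factor 2, then factor the remaining trinomial.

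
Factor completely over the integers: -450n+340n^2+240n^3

10n(4n+9)(6n-5)

Pull out the common factor 10n, then factor the remaining trinomial.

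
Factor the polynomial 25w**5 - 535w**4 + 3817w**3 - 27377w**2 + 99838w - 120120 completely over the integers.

Testing divisors of the constant over divisors of the leading coefficient, w = 14/5 is a root, giving the factor (5w - 14) and quotient 5w**4 - 93w**3 + 503w**2 - 4067w + 8580.
Continuing, w = 15 is a root, giving the factor (w - 15) and quotient 5w**3 - 18w**2 + 233w - 572.
Next, w = 13/5 is a root, giving the factor (5w - 13) and quotient w**2 - w + 44.
The quadratic w**2 - w + 44 has discriminant -175 < 0 and is irreducible over ℤ.

(5w - 13)(5w - 14)(w - 15)(w**2 - w + 44)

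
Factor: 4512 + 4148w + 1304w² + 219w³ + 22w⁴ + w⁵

(w + 2)(w + 6)(w + 8)(w² + 6w + 47)

Testing divisors of the constant over divisors of the leading coefficient, w = -2 is a root, so (w + 2) divides it; the quotient is w⁴ + 20w³ + 179w² + 946w + 2256.
Continuing, w = -8 is a root, so (w + 8) divides it; the quotient is w³ + 12w² + 83w + 282.
Then w = -6 is a root, so (w + 6) is a factor; dividing leaves w² + 6w + 47.
The quadratic w² + 6w + 47 has discriminant -152 < 0 and is irreducible over ℤ.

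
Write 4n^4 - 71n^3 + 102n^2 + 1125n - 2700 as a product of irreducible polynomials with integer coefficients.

By the rational root theorem, n = 15/4 is a root, giving the factor (4n - 15) and quotient n^3 - 14n^2 - 27n + 180.
Then n = 3 is a root, giving the factor (n - 3) and quotient n^2 - 11n - 60.
The remaining quadratic factors as (n - 15)(n + 4).

(4n - 15)(n + 4)(n - 15)(n - 3)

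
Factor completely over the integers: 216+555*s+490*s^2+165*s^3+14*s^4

By the rational root theorem, s = -8 is a root, so (s+8) divides it; the quotient is 14*s^3+53*s^2+66*s+27.
Then s = -9/7 is a root, giving the factor (7*s+9) and quotient 2*s^2+5*s+3.
The remaining quadratic factors as (s+1)(2*s+3).

(2*s+3)*(7*s+9)*(s+1)*(s+8)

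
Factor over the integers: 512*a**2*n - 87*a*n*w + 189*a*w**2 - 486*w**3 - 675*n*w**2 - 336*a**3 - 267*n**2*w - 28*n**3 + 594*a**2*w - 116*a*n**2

-(6*a - 7*n - 9*w)*(7*a + n + 6*w)*(8*a - 4*n - 9*w)

Group: 8*a*(-42*a**2 + 43*a*n + 27*a*w + 7*n**2 + 51*n*w + 54*w**2) + (-4*n - 9*w)*(-42*a**2 + 43*a*n + 27*a*w + 7*n**2 + 51*n*w + 54*w**2); both groups contain (-42*a**2 + 43*a*n + 27*a*w + 7*n**2 + 51*n*w + 54*w**2), so (8*a - 4*n - 9*w) is a factor with cofactor -42*a**2 + 43*a*n + 27*a*w + 7*n**2 + 51*n*w + 54*w**2.
The cofactor groups again: -42*a**2 + 43*a*n + 27*a*w + 7*n**2 + 51*n*w + 54*w**2 = -6*a*(7*a + n + 6*w) + (7*n + 9*w)*(7*a + n + 6*w); both groups contain (7*a + n + 6*w), giving -(6*a - 7*n - 9*w)*(7*a + n + 6*w).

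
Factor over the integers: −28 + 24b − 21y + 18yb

Group as (18yb − 21y) + (24b − 28) = 3y(6b − 7) + 4(6b − 7).
Both groups share the factor (6b − 7).

(3y + 4)(6b − 7)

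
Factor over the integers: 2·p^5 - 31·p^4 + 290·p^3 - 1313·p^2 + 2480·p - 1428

(2·p - 7)·(p - 1)·(p - 3)·(p^2 - 8·p + 68)

Among the possible rational roots, p = 1 is a root, so (p - 1) is a factor; dividing leaves 2·p^4 - 29·p^3 + 261·p^2 - 1052·p + 1428.
Then p = 7/2 is a root, giving the factor (2·p - 7) and quotient p^3 - 11·p^2 + 92·p - 204.
Next, p = 3 is a root, so (p - 3) is a factor; dividing leaves p^2 - 8·p + 68.
The quadratic p^2 - 8·p + 68 has discriminant -208 < 0 and is irreducible over ℤ.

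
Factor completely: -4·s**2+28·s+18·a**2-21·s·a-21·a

-(4·s-3·a)·(s+6·a-7)

Group: -4·s·(s+6·a-7) + 3·a·(s+6·a-7); both groups contain (s+6·a-7).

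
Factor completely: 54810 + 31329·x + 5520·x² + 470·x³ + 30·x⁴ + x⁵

(x + 15)·(x + 3)·(x + 7)·(x² + 5·x + 174)

Among the possible rational roots, x = −3 is a root, so (x + 3) divides it; the quotient is x⁴ + 27·x³ + 389·x² + 4353·x + 18270.
Then x = −7 is a root, giving the factor (x + 7) and quotient x³ + 20·x² + 249·x + 2610.
Continuing, x = −15 is a root, so (x + 15) divides it; the quotient is x² + 5·x + 174.
The quadratic x² + 5·x + 174 has discriminant −671 < 0 and is irreducible over ℤ.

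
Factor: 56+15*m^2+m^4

(m^2+7)*(m^2+8)

Substitute u = m^2 to get a quadratic in u, then factor.
m^2+8 is irreducible over ℤ (always positive, so no real roots).
m^2+7 is irreducible over ℤ (always positive, so no real roots).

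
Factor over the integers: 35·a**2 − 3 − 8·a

(5·a + 1)·(7·a − 3)

Need a pair with product 35·(−3) = −105 and sum −8: that's 7 and −15.
Split the middle term: 35·a**2 + 7·a − 15·a − 3 = 7·a·(5·a + 1) − 3·(5·a + 1).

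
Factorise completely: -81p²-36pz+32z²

-(9p+8z)(9p-4z)

Group: -9p(9p+8z) + 4z(9p+8z); both groups contain (9p+8z).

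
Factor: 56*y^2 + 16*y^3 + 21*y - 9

Trying the rational-root candidates, y = -3/4 is a root, so (4*y + 3) divides it; the quotient is 4*y^2 + 11*y - 3.
The remaining quadratic factors as (4*y - 1)(y + 3).

(4*y + 3)*(4*y - 1)*(y + 3)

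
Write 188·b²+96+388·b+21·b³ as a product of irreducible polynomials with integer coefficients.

Testing divisors of the constant over divisors of the leading coefficient, b = -2/7 is a root, so (7·b+2) divides it; the quotient is 3·b²+26·b+48.
The remaining quadratic factors as (3·b+8)(b+6).

(3·b+8)·(7·b+2)·(b+6)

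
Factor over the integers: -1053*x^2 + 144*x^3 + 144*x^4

9*x^2*(4*x + 13)*(4*x - 9)

Pull out the common factor 9*x^2, then factor the remaining trinomial.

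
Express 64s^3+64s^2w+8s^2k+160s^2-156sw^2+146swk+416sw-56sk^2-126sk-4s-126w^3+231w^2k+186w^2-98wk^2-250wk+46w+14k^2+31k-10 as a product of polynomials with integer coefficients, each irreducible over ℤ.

Group: 4s(16s^2-12sw+2sk+44s-18w^2+33wk+24w-14k^2-31k+10) + (7w-1)(16s^2-12sw+2sk+44s-18w^2+33wk+24w-14k^2-31k+10); both groups contain (16s^2-12sw+2sk+44s-18w^2+33wk+24w-14k^2-31k+10), so (4s+7w-1) is a factor with cofactor 16s^2-12sw+2sk+44s-18w^2+33wk+24w-14k^2-31k+10.
The cofactor groups again: 16s^2-12sw+2sk+44s-18w^2+33wk+24w-14k^2-31k+10 = 8s(2s-3w+2k+5) + (6w-7k+2)(2s-3w+2k+5); both groups contain (2s-3w+2k+5), giving (8s+6w-7k+2)(2s-3w+2k+5).

(8s+6w-7k+2)(2s-3w+2k+5)(4s+7w-1)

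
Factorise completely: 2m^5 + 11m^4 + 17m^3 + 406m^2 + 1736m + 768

Testing divisors of the constant over divisors of the leading coefficient, m = −6 is a root, so (m + 6) is a factor; dividing leaves 2m^4 − m^3 + 23m^2 + 268m + 128.
Then m = −4 is a root, so (m + 4) divides it; the quotient is 2m^3 − 9m^2 + 59m + 32.
Then m = −1/2 is a root, giving the factor (2m + 1) and quotient m^2 − 5m + 32.
The quadratic m^2 − 5m + 32 has discriminant −103 < 0 and is irreducible over ℤ.

(2m + 1)(m + 4)(m + 6)(m^2 − 5m + 32)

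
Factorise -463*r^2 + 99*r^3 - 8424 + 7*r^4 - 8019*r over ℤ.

(7*r + 8)*(r + 13)*(r + 9)*(r - 9)

By the rational root theorem, r = -8/7 is a root, so (7*r + 8) is a factor; dividing leaves r^3 + 13*r^2 - 81*r - 1053.
Continuing, r = -13 is a root, giving the factor (r + 13) and quotient r^2 - 81.
The remaining quadratic factors as (r + 9)(r - 9).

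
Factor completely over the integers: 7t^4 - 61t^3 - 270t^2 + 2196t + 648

(7t + 2)(t + 6)(t - 6)(t - 9)

Testing divisors of the constant over divisors of the leading coefficient, t = 6 is a root, giving the factor (t - 6) and quotient 7t^3 - 19t^2 - 384t - 108.
Continuing, t = -6 is a root, giving the factor (t + 6) and quotient 7t^2 - 61t - 18.
The remaining quadratic factors as (t - 9)(7t + 2).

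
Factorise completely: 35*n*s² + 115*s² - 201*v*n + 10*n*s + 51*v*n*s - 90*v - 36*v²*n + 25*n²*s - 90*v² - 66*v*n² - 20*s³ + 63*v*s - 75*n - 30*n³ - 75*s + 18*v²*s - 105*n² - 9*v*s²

Group: 3*v*(-12*v*n + 6*v*s - 30*v - 10*n² - 5*n*s - 25*n + 5*s² - 25*s) + (3*n - 4*s + 3)*(-12*v*n + 6*v*s - 30*v - 10*n² - 5*n*s - 25*n + 5*s² - 25*s); both groups contain (-12*v*n + 6*v*s - 30*v - 10*n² - 5*n*s - 25*n + 5*s² - 25*s), so (3*v + 3*n - 4*s + 3) is a factor with cofactor -12*v*n + 6*v*s - 30*v - 10*n² - 5*n*s - 25*n + 5*s² - 25*s.
The cofactor groups again: -12*v*n + 6*v*s - 30*v - 10*n² - 5*n*s - 25*n + 5*s² - 25*s = -6*v*(2*n - s + 5) + (-5*n - 5*s)*(2*n - s + 5); both groups contain (2*n - s + 5), giving -(6*v + 5*n + 5*s)*(2*n - s + 5).

-(2*n - s + 5)*(3*v + 3*n - 4*s + 3)*(6*v + 5*n + 5*s)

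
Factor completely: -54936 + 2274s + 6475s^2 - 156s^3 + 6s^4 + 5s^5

Testing divisors of the constant over divisors of the leading coefficient, s = -3 is a root, so (s + 3) divides it; the quotient is 5s^4 - 9s^3 - 129s^2 + 6862s - 18312.
Then s = -12 is a root, giving the factor (s + 12) and quotient 5s^3 - 69s^2 + 699s - 1526.
Next, s = 14/5 is a root, giving the factor (5s - 14) and quotient s^2 - 11s + 109.
The quadratic s^2 - 11s + 109 has discriminant -315 < 0 and is irreducible over ℤ.

(5s - 14)(s + 12)(s + 3)(s^2 - 11s + 109)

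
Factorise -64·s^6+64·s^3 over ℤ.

Every term has a factor of 64·s^3; factoring it out leaves -s^3+1.
Recognize a difference of cubes with the parts 1 and s.

-64·s^3·(s-1)·(s^2+s+1)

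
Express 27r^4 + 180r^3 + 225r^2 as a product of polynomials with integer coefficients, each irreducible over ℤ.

9r^2(3r + 5)(r + 5)

Pull out the common factor 9r^2, then factor the remaining trinomial.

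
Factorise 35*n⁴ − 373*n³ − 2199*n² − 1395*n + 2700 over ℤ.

(5*n − 4)*(7*n + 15)*(n + 3)*(n − 15)

Trying the rational-root candidates, n = 15 is a root, so (n − 15) is a factor; dividing leaves 35*n³ + 152*n² + 81*n − 180.
Next, n = 4/5 is a root, so (5*n − 4) is a factor; dividing leaves 7*n² + 36*n + 45.
The remaining quadratic factors as (7*n + 15)(n + 3).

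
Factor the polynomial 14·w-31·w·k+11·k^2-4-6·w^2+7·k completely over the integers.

-(3·w-k-1)·(2·w+11·k-4)

Group: -3·w·(2·w+11·k-4) + (k+1)·(2·w+11·k-4); both groups contain (2·w+11·k-4).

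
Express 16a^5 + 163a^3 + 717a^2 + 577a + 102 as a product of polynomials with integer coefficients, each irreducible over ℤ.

Among the possible rational roots, a = -1/4 is a root, so (4a + 1) is a factor; dividing leaves 4a^4 - a^3 + 41a^2 + 169a + 102.
Next, a = -3/4 is a root, giving the factor (4a + 3) and quotient a^3 - a^2 + 11a + 34.
Continuing, a = -2 is a root, giving the factor (a + 2) and quotient a^2 - 3a + 17.
The quadratic a^2 - 3a + 17 has discriminant -59 < 0 and is irreducible over ℤ.

(4a + 1)(4a + 3)(a + 2)(a^2 - 3a + 17)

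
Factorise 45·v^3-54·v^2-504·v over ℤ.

Pull out the common factor 9·v, then factor the remaining trinomial.

9·v·(5·v+14)·(v-4)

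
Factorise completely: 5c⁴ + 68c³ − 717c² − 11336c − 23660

(5c + 13)(c + 10)(c + 14)(c − 13)

Among the possible rational roots, c = 13 is a root, so (c − 13) is a factor; dividing leaves 5c³ + 133c² + 1012c + 1820.
Continuing, c = −14 is a root, so (c + 14) divides it; the quotient is 5c² + 63c + 130.
The remaining quadratic factors as (c + 10)(5c + 13).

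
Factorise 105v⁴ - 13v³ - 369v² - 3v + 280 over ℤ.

(3v - 5)(5v + 7)(7v + 8)(v - 1)

Among the possible rational roots, v = 5/3 is a root, giving the factor (3v - 5) and quotient 35v³ + 54v² - 33v - 56.
Then v = -7/5 is a root, so (5v + 7) is a factor; dividing leaves 7v² + v - 8.
The remaining quadratic factors as (7v + 8)(v - 1).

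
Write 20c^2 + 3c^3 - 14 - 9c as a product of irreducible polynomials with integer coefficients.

By the rational root theorem, c = 1 is a root, so (c - 1) divides it; the quotient is 3c^2 + 23c + 14.
The remaining quadratic factors as (3c + 2)(c + 7).

(3c + 2)(c + 7)(c - 1)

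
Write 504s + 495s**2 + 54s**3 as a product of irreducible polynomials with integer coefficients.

9s(6s + 7)(s + 8)

Pull out the common factor 9s, then factor the remaining trinomial.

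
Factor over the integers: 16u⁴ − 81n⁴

Difference of squares twice: with A = 2u and B = 3n, A⁴ − B⁴ = (A² − B²)(A² + B²), and A² − B² factors again.

(2u − 3n)(2u + 3n)(4u² + 9n²)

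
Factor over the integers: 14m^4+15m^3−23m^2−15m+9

By the rational root theorem, m = −1 is a root, so (m+1) is a factor; dividing leaves 14m^3+m^2−24m+9.
Then m = 3/7 is a root, so (7m−3) is a factor; dividing leaves 2m^2+m−3.
The remaining quadratic factors as (2m+3)(m−1).

(2m+3)(7m−3)(m+1)(m−1)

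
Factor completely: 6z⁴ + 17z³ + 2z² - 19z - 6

Trying the rational-root candidates, z = -2 is a root, so (z + 2) is a factor; dividing leaves 6z³ + 5z² - 8z - 3.
Next, z = 1 is a root, so (z - 1) is a factor; dividing leaves 6z² + 11z + 3.
The remaining quadratic factors as (3z + 1)(2z + 3).

(2z + 3)(3z + 1)(z + 2)(z - 1)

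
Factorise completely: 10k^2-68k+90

Pull out the common factor 2, then factor the remaining trinomial.

2(5k-9)(k-5)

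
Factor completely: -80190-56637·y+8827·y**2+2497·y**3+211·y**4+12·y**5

(3·y-11)·(4·y+5)·(y+9)·(y**2+11·y+162)

Testing divisors of the constant over divisors of the leading coefficient, y = -9 is a root, so (y+9) is a factor; dividing leaves 12·y**4+103·y**3+1570·y**2-5303·y-8910.
Then y = 11/3 is a root, so (3·y-11) divides it; the quotient is 4·y**3+49·y**2+703·y+810.
Next, y = -5/4 is a root, so (4·y+5) divides it; the quotient is y**2+11·y+162.
The quadratic y**2+11·y+162 has discriminant -527 < 0 and is irreducible over ℤ.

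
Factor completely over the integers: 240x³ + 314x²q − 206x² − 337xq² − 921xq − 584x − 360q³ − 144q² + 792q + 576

(8x − 9q − 9)(6x + 5q − 8)(5x + 8q + 8)

Group: 6x(40x² + 19xq + 19x − 72q² − 144q − 72) + (5q − 8)(40x² + 19xq + 19x − 72q² − 144q − 72); both groups contain (40x² + 19xq + 19x − 72q² − 144q − 72), so (6x + 5q − 8) is a factor with cofactor 40x² + 19xq + 19x − 72q² − 144q − 72.
The cofactor groups again: 40x² + 19xq + 19x − 72q² − 144q − 72 = 8x(5x + 8q + 8) + (−9q − 9)(5x + 8q + 8); both groups contain (5x + 8q + 8), giving (8x − 9q − 9)(5x + 8q + 8).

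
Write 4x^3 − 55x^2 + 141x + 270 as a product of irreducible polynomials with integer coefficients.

Testing divisors of the constant over divisors of the leading coefficient, x = 9 is a root, so (x − 9) is a factor; dividing leaves 4x^2 − 19x − 30.
The remaining quadratic factors as (x − 6)(4x + 5).

(4x + 5)(x − 6)(x − 9)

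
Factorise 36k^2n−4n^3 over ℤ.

Pull out the common factor 4n; 9k^2−n^2 is a difference of squares.

4n(3k+n)(3k−n)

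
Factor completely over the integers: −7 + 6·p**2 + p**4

(p + 1)·(p − 1)·(p**2 + 7)

Substitute u = p**2 to get a quadratic in u, then factor.
p**2 + 7 is irreducible over ℤ (always positive, so no real roots).
p**2 − 1 is a difference of squares.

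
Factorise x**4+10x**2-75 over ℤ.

Substitute u = x**2 to get a quadratic in u, then factor.
x**2+15 is irreducible over ℤ (always positive, so no real roots).
x**2-5 is irreducible over ℤ (5 is not a perfect square).

(x**2+15)(x**2-5)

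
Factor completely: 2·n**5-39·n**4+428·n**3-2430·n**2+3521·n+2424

Among the possible rational roots, n = 3 is a root, so (n-3) is a factor; dividing leaves 2·n**4-33·n**3+329·n**2-1443·n-808.
Then n = 8 is a root, so (n-8) is a factor; dividing leaves 2·n**3-17·n**2+193·n+101.
Next, n = -1/2 is a root, giving the factor (2·n+1) and quotient n**2-9·n+101.
The quadratic n**2-9·n+101 has discriminant -323 < 0 and is irreducible over ℤ.

(2·n+1)·(n-3)·(n-8)·(n**2-9·n+101)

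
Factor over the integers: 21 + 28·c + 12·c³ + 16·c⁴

(4·c + 3)·(4·c³ + 7)

Group as (16·c⁴ + 28·c) + (12·c³ + 21) = 4·c·(4·c³ + 7) + 3·(4·c³ + 7).
Both groups share the factor (4·c³ + 7).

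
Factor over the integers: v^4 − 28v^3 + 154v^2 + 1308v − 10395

By the rational root theorem, v = 11 is a root, so (v − 11) divides it; the quotient is v^3 − 17v^2 − 33v + 945.
Continuing, v = −7 is a root, giving the factor (v + 7) and quotient v^2 − 24v + 135.
The remaining quadratic factors as (v − 9)(v − 15).

(v + 7)(v − 11)(v − 15)(v − 9)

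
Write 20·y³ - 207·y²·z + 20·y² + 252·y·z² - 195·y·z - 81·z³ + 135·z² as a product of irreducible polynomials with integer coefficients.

(4·y - 3·z)·(5·y - 3·z + 5)·(y - 9·z)

Group: 5·y·(4·y² - 39·y·z + 27·z²) + (-3·z + 5)·(4·y² - 39·y·z + 27·z²); both groups contain (4·y² - 39·y·z + 27·z²), so (5·y - 3·z + 5) is a factor with cofactor 4·y² - 39·y·z + 27·z².
The cofactor groups again: 4·y² - 39·y·z + 27·z² = y·(4·y - 3·z) - 9·z·(4·y - 3·z); both groups contain (4·y - 3·z), giving (y - 9·z)·(4·y - 3·z).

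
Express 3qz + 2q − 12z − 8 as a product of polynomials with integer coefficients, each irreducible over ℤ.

(3z + 2)(q − 4)

Group as (3qz + 2q) + (−12z − 8) = q(3z + 2) − 4(3z + 2).
Both groups share the factor (3z + 2).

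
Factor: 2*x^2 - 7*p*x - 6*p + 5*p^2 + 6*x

(5*p - 2*x - 6)*(p - x)

Group: 5*p*(p - x) + (-2*x - 6)*(p - x); both groups contain (p - x).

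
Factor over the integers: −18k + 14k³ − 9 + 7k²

(2k + 1)(7k² − 9)

Group as (14k³ − 18k) + (7k² − 9) = 2k(7k² − 9) + (7k² − 9).
Both groups share the factor (7k² − 9).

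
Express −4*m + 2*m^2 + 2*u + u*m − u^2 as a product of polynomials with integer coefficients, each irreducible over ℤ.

Group: −u*(u − 2*m) + (−m + 2)*(u − 2*m); both groups contain (u − 2*m).

−(u − 2*m)*(u + m − 2)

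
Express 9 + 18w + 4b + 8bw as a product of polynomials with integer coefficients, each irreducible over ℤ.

Group as (8bw + 4b) + (18w + 9) = 4b(2w + 1) + 9(2w + 1).
Both groups share the factor (2w + 1).

(2w + 1)(4b + 9)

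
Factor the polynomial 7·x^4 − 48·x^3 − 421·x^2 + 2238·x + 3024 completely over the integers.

(7·x + 8)·(x + 7)·(x − 6)·(x − 9)

Among the possible rational roots, x = 9 is a root, so (x − 9) is a factor; dividing leaves 7·x^3 + 15·x^2 − 286·x − 336.
Then x = −8/7 is a root, giving the factor (7·x + 8) and quotient x^2 + x − 42.
The remaining quadratic factors as (x + 7)(x − 6).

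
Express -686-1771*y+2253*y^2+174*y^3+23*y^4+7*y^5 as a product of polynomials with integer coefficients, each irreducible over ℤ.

Testing divisors of the constant over divisors of the leading coefficient, y = 1 is a root, giving the factor (y-1) and quotient 7*y^4+30*y^3+204*y^2+2457*y+686.
Continuing, y = -2/7 is a root, so (7*y+2) divides it; the quotient is y^3+4*y^2+28*y+343.
Next, y = -7 is a root, so (y+7) divides it; the quotient is y^2-3*y+49.
The quadratic y^2-3*y+49 has discriminant -187 < 0 and is irreducible over ℤ.

(7*y+2)*(y+7)*(y-1)*(y^2-3*y+49)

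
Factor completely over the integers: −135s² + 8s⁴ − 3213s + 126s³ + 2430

(2s − 9)(4s − 3)(s + 15)(s + 6)

Trying the rational-root candidates, s = −15 is a root, giving the factor (s + 15) and quotient 8s³ + 6s² − 225s + 162.
Continuing, s = −6 is a root, so (s + 6) divides it; the quotient is 8s² − 42s + 27.
The remaining quadratic factors as (2s − 9)(4s − 3).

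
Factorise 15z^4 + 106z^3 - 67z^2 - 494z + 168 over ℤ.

(3z - 1)(5z + 12)(z + 7)(z - 2)

Among the possible rational roots, z = -12/5 is a root, so (5z + 12) is a factor; dividing leaves 3z^3 + 14z^2 - 47z + 14.
Then z = -7 is a root, so (z + 7) divides it; the quotient is 3z^2 - 7z + 2.
The remaining quadratic factors as (z - 2)(3z - 1).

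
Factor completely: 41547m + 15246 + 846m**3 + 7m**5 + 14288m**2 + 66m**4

By the rational root theorem, m = −3/7 is a root, giving the factor (7m + 3) and quotient m**4 + 9m**3 + 117m**2 + 1991m + 5082.
Continuing, m = −3 is a root, so (m + 3) is a factor; dividing leaves m**3 + 6m**2 + 99m + 1694.
Next, m = −11 is a root, so (m + 11) is a factor; dividing leaves m**2 − 5m + 154.
The quadratic m**2 − 5m + 154 has discriminant −591 < 0 and is irreducible over ℤ.

(7m + 3)(m + 11)(m + 3)(m**2 − 5m + 154)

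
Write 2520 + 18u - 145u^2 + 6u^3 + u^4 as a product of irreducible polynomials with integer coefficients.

Trying the rational-root candidates, u = 7 is a root, giving the factor (u - 7) and quotient u^3 + 13u^2 - 54u - 360.
Next, u = -15 is a root, so (u + 15) divides it; the quotient is u^2 - 2u - 24.
The remaining quadratic factors as (u - 6)(u + 4).

(u + 15)(u + 4)(u - 6)(u - 7)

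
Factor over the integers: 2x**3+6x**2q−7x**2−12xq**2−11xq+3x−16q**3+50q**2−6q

(x−2q)(2x+8q−1)(x+q−3)

Group: x(2x**2+10xq−7x+8q**2−25q+3) − 2q(2x**2+10xq−7x+8q**2−25q+3); both groups contain (2x**2+10xq−7x+8q**2−25q+3), so (x−2q) is a factor with cofactor 2x**2+10xq−7x+8q**2−25q+3.
The cofactor groups again: 2x**2+10xq−7x+8q**2−25q+3 = 2x(x+q−3) + (8q−1)(x+q−3); both groups contain (x+q−3), giving (2x+8q−1)(x+q−3).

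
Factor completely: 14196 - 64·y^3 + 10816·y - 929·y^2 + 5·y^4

Among the possible rational roots, y = 14 is a root, giving the factor (y - 14) and quotient 5·y^3 + 6·y^2 - 845·y - 1014.
Next, y = 13 is a root, so (y - 13) divides it; the quotient is 5·y^2 + 71·y + 78.
The remaining quadratic factors as (y + 13)(5·y + 6).

(5·y + 6)·(y + 13)·(y - 13)·(y - 14)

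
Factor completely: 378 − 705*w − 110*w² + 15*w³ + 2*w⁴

(2*w − 1)*(w + 6)*(w + 9)*(w − 7)

Among the possible rational roots, w = 7 is a root, so (w − 7) is a factor; dividing leaves 2*w³ + 29*w² + 93*w − 54.
Then w = −9 is a root, so (w + 9) divides it; the quotient is 2*w² + 11*w − 6.
The remaining quadratic factors as (w + 6)(2*w − 1).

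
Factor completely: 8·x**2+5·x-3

Need a pair with product 8·(-3) = -24 and sum 5: that's 8 and -3.
Split the middle term: 8·x**2+8·x - 3·x-3 = 8·x·(x+1) - 3·(x+1).

(8·x-3)·(x+1)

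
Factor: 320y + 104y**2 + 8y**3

Pull out the common factor 8y, then factor the remaining trinomial.

8y(y + 5)(y + 8)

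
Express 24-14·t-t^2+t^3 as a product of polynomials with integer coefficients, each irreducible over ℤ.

(t+4)·(t-2)·(t-3)

Among the possible rational roots, t = 3 is a root, giving the factor (t-3) and quotient t^2+2·t-8.
The remaining quadratic factors as (t+4)(t-2).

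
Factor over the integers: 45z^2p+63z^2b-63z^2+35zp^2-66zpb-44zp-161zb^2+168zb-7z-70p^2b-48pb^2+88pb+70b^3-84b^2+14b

Group: z(45zp+63zb-63z+35p^2+24pb-44p-35b^2+42b-7) - 2b(45zp+63zb-63z+35p^2+24pb-44p-35b^2+42b-7); both groups contain (45zp+63zb-63z+35p^2+24pb-44p-35b^2+42b-7), so (z-2b) is a factor with cofactor 45zp+63zb-63z+35p^2+24pb-44p-35b^2+42b-7.
The cofactor groups again: 45zp+63zb-63z+35p^2+24pb-44p-35b^2+42b-7 = 5p(9z+7p-5b+1) + (7b-7)(9z+7p-5b+1); both groups contain (9z+7p-5b+1), giving (5p+7b-7)(9z+7p-5b+1).

(z-2b)(9z+7p-5b+1)(5p+7b-7)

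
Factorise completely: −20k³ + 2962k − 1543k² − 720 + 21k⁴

Among the possible rational roots, k = 5/3 is a root, giving the factor (3k − 5) and quotient 7k³ + 5k² − 506k + 144.
Then k = 8 is a root, so (k − 8) is a factor; dividing leaves 7k² + 61k − 18.
The remaining quadratic factors as (k + 9)(7k − 2).

(3k − 5)(7k − 2)(k + 9)(k − 8)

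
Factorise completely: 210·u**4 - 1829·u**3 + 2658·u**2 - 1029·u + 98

(5·u - 2)·(6·u - 7)·(7·u - 1)·(u - 7)

Testing divisors of the constant over divisors of the leading coefficient, u = 1/7 is a root, giving the factor (7·u - 1) and quotient 30·u**3 - 257·u**2 + 343·u - 98.
Then u = 2/5 is a root, so (5·u - 2) is a factor; dividing leaves 6·u**2 - 49·u + 49.
The remaining quadratic factors as (u - 7)(6·u - 7).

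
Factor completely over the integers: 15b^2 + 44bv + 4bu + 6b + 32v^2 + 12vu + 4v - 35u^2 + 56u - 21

(3b + 4v + 5u - 3)(5b + 8v - 7u + 7)

Group: 3b(5b + 8v - 7u + 7) + (4v + 5u - 3)(5b + 8v - 7u + 7); both groups contain (5b + 8v - 7u + 7).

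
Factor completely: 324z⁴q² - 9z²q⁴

Pull out the common factor 9z²q²; 36z² - q² is a difference of squares.

9q²z²(6z - q)(6z + q)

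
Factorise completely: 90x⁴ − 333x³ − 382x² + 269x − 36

Testing divisors of the constant over divisors of the leading coefficient, x = 9/2 is a root, so (2x − 9) divides it; the quotient is 45x³ + 36x² − 29x + 4.
Next, x = −4/3 is a root, so (3x + 4) is a factor; dividing leaves 15x² − 8x + 1.
The remaining quadratic factors as (5x − 1)(3x − 1).

(2x − 9)(3x + 4)(3x − 1)(5x − 1)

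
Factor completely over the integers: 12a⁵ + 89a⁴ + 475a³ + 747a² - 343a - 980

(3a + 5)(4a + 7)(a - 1)(a² + 5a + 28)

Testing divisors of the constant over divisors of the leading coefficient, a = -5/3 is a root, giving the factor (3a + 5) and quotient 4a⁴ + 23a³ + 120a² + 49a - 196.
Continuing, a = -7/4 is a root, so (4a + 7) is a factor; dividing leaves a³ + 4a² + 23a - 28.
Continuing, a = 1 is a root, so (a - 1) divides it; the quotient is a² + 5a + 28.
The quadratic a² + 5a + 28 has discriminant -87 < 0 and is irreducible over ℤ.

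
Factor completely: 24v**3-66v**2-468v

6v(4v+13)(v-6)

Pull out the common factor 6v, then factor the remaining trinomial.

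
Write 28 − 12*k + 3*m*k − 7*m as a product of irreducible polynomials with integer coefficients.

(3*k − 7)*(m − 4)

Group as (3*m*k − 7*m) + (−12*k + 28) = m*(3*k − 7) − 4*(3*k − 7).
Both groups share the factor (3*k − 7).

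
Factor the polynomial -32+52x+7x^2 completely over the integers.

(7x-4)(x+8)

Need a pair with product 7·(-32) = -224 and sum 52: that's -4 and 56.
Split the middle term: 7x^2-4x + 56x-32 = x(7x-4) + 8(7x-4).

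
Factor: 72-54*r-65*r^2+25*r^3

Among the possible rational roots, r = 4/5 is a root, giving the factor (5*r-4) and quotient 5*r^2-9*r-18.
The remaining quadratic factors as (r-3)(5*r+6).

(5*r+6)*(5*r-4)*(r-3)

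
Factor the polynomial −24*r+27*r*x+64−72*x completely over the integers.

Group as (27*r*x−24*r) + (−72*x+64) = 3*r*(9*x−8) − 8*(9*x−8).
Both groups share the factor (9*x−8).

(3*r−8)*(9*x−8)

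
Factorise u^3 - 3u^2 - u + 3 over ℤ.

By the rational root theorem, u = 1 is a root, so (u - 1) is a factor; dividing leaves u^2 - 2u - 3.
The remaining quadratic factors as (u + 1)(u - 3).

(u + 1)(u - 1)(u - 3)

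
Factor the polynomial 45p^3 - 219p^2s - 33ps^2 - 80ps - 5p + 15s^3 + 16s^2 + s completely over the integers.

(3p + s + 1)(3p - 15s - 1)(5p - s)

Group: 3p(15p^2 - 78ps - 5p + 15s^2 + s) + (s + 1)(15p^2 - 78ps - 5p + 15s^2 + s); both groups contain (15p^2 - 78ps - 5p + 15s^2 + s), so (3p + s + 1) is a factor with cofactor 15p^2 - 78ps - 5p + 15s^2 + s.
The cofactor groups again: 15p^2 - 78ps - 5p + 15s^2 + s = 3p(5p - s) + (-15s - 1)(5p - s); both groups contain (5p - s), giving (3p - 15s - 1)(5p - s).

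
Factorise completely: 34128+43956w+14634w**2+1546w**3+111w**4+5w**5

Testing divisors of the constant over divisors of the leading coefficient, w = -3 is a root, so (w+3) is a factor; dividing leaves 5w**4+96w**3+1258w**2+10860w+11376.
Then w = -12 is a root, so (w+12) is a factor; dividing leaves 5w**3+36w**2+826w+948.
Then w = -6/5 is a root, giving the factor (5w+6) and quotient w**2+6w+158.
The quadratic w**2+6w+158 has discriminant -596 < 0 and is irreducible over ℤ.

(5w+6)(w+12)(w+3)(w**2+6w+158)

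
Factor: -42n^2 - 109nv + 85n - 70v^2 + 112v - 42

Group: -6n(7n + 10v - 6) + (-7v + 7)(7n + 10v - 6); both groups contain (7n + 10v - 6).

-(6n + 7v - 7)(7n + 10v - 6)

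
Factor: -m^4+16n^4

(2n)⁴ − (m)⁴ = ((2n)² − (m)²)((2n)² + (m)²); the first factor splits again, the second (4n^2+m^2) is irreducible.

(2n-m)(2n+m)(4n^2+m^2)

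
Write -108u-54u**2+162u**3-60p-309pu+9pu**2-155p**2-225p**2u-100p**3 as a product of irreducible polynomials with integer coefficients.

Group: 5p(-20p**2-9pu-31p+18u**2-6u-12) + 9u(-20p**2-9pu-31p+18u**2-6u-12); both groups contain (-20p**2-9pu-31p+18u**2-6u-12), so (5p+9u) is a factor with cofactor -20p**2-9pu-31p+18u**2-6u-12.
The cofactor groups again: -20p**2-9pu-31p+18u**2-6u-12 = -4p(5p+6u+4) + (3u-3)(5p+6u+4); both groups contain (5p+6u+4), giving -(4p-3u+3)(5p+6u+4).

-(4p-3u+3)(5p+6u+4)(5p+9u)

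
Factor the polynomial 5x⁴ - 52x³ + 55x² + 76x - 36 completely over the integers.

(5x - 2)(x + 1)(x - 2)(x - 9)

Trying the rational-root candidates, x = 2 is a root, so (x - 2) is a factor; dividing leaves 5x³ - 42x² - 29x + 18.
Next, x = 2/5 is a root, so (5x - 2) divides it; the quotient is x² - 8x - 9.
The remaining quadratic factors as (x - 9)(x + 1).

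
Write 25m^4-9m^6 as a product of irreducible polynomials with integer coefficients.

Every term has a factor of m^4; factoring it out leaves -9m^2+25.
Recognize a difference of squares with the parts 5 and 3m.

-m^4(3m+5)(3m-5)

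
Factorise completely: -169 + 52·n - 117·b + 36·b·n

(4·n - 13)·(9·b + 13)

Group as (36·b·n - 117·b) + (52·n - 169) = 9·b·(4·n - 13) + 13·(4·n - 13).
Both groups share the factor (4·n - 13).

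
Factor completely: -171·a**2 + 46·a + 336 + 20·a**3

(4·a - 7)·(5·a + 6)·(a - 8)

Among the possible rational roots, a = 8 is a root, so (a - 8) is a factor; dividing leaves 20·a**2 - 11·a - 42.
The remaining quadratic factors as (4·a - 7)(5·a + 6).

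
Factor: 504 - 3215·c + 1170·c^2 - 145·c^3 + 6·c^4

Trying the rational-root candidates, c = 8 is a root, giving the factor (c - 8) and quotient 6·c^3 - 97·c^2 + 394·c - 63.
Continuing, c = 1/6 is a root, so (6·c - 1) is a factor; dividing leaves c^2 - 16·c + 63.
The remaining quadratic factors as (c - 9)(c - 7).

(6·c - 1)·(c - 7)·(c - 8)·(c - 9)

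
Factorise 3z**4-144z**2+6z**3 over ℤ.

3z**2(z+8)(z-6)

Pull out the common factor 3z**2, then factor the remaining trinomial.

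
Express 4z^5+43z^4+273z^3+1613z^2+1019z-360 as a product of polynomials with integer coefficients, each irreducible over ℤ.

By the rational root theorem, z = -1 is a root, so (z+1) is a factor; dividing leaves 4z^4+39z^3+234z^2+1379z-360.
Next, z = -8 is a root, so (z+8) divides it; the quotient is 4z^3+7z^2+178z-45.
Continuing, z = 1/4 is a root, so (4z-1) is a factor; dividing leaves z^2+2z+45.
The quadratic z^2+2z+45 has discriminant -176 < 0 and is irreducible over ℤ.

(4z-1)(z+1)(z+8)(z^2+2z+45)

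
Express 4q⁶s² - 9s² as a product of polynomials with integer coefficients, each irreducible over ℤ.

s²(2q³ + 3)(2q³ - 3)

Pull out the common factor s², leaving 4q⁶ - 9.
Recognize a difference of squares with the parts 2q³ and 3.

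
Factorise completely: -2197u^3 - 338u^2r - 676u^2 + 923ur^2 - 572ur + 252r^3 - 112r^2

Group: 13u(-169u^2 + 65ur - 52u + 36r^2 - 16r) + 7r(-169u^2 + 65ur - 52u + 36r^2 - 16r); both groups contain (-169u^2 + 65ur - 52u + 36r^2 - 16r), so (13u + 7r) is a factor with cofactor -169u^2 + 65ur - 52u + 36r^2 - 16r.
The cofactor groups again: -169u^2 + 65ur - 52u + 36r^2 - 16r = -13u(13u + 4r) + (9r - 4)(13u + 4r); both groups contain (13u + 4r), giving -(13u - 9r + 4)(13u + 4r).

-(13u - 9r + 4)(13u + 4r)(13u + 7r)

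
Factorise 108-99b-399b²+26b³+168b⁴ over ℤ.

Testing divisors of the constant over divisors of the leading coefficient, b = 3/7 is a root, so (7b-3) divides it; the quotient is 24b³+14b²-51b-36.
Next, b = -3/4 is a root, so (4b+3) divides it; the quotient is 6b²-b-12.
The remaining quadratic factors as (3b+4)(2b-3).

(2b-3)(3b+4)(4b+3)(7b-3)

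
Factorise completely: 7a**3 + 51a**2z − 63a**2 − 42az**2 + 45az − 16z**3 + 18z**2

(7a + 2z)(a + 8z − 9)(a − z)

Group: a(7a**2 − 5az − 2z**2) + (8z − 9)(7a**2 − 5az − 2z**2); both groups contain (7a**2 − 5az − 2z**2), so (a + 8z − 9) is a factor with cofactor 7a**2 − 5az − 2z**2.
The cofactor groups again: 7a**2 − 5az − 2z**2 = a(7a + 2z) − z(7a + 2z); both groups contain (7a + 2z), giving (a − z)(7a + 2z).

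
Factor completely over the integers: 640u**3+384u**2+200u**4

Pull out the common factor 8u**2, then factor the remaining trinomial.

8u**2(5u+12)(5u+4)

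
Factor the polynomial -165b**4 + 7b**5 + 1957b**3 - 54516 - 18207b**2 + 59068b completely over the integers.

Trying the rational-root candidates, b = 3 is a root, so (b - 3) divides it; the quotient is 7b**4 - 144b**3 + 1525b**2 - 13632b + 18172.
Then b = 14 is a root, so (b - 14) divides it; the quotient is 7b**3 - 46b**2 + 881b - 1298.
Next, b = 11/7 is a root, so (7b - 11) is a factor; dividing leaves b**2 - 5b + 118.
The quadratic b**2 - 5b + 118 has discriminant -447 < 0 and is irreducible over ℤ.

(7b - 11)(b - 14)(b - 3)(b**2 - 5b + 118)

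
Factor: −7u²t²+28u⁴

Factor out 7u², leaving 4u²−t², which is a difference of two squares.

7u²(2u−t)(2u+t)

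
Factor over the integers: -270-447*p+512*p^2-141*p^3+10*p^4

(2*p-5)*(5*p+2)*(p-3)*(p-9)

Testing divisors of the constant over divisors of the leading coefficient, p = 3 is a root, so (p-3) is a factor; dividing leaves 10*p^3-111*p^2+179*p+90.
Then p = 9 is a root, so (p-9) is a factor; dividing leaves 10*p^2-21*p-10.
The remaining quadratic factors as (5*p+2)(2*p-5).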